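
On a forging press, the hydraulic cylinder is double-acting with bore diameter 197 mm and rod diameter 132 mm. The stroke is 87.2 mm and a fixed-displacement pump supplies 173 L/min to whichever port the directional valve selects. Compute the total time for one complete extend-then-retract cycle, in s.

Cap-side area A_cap = π/4 × (197 mm)² = 30480 mm^2
Rod-side annular area A_ann = π/4 × (197² − 132²) = 16800 mm^2
t_ext = A_cap·L/Q = 0.9218 s
t_ret = A_ann·L/Q = 0.5079 s
t_cycle = t_ext + t_ret

t ≈ 1.43 s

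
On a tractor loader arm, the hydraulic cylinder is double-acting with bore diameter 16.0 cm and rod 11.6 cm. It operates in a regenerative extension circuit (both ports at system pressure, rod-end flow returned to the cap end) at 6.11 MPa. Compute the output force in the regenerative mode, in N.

With equal pressure on both faces, forces on the annular region cancel; the net push is pressure × rod cross-section.
Rod cross-section A_rod = π/4 × (11.6 cm)² = 105.7 cm^2
F = P × A_rod

F ≈ 64600 N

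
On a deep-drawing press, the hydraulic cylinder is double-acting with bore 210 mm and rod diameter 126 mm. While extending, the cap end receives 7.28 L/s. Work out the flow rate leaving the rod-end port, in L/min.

Q_out ≈ 280 L/min

Cap-side area A_cap = π/4 × (210 mm)² = 34640 mm^2
Rod-side annular area A_ann = π/4 × (210² − 126²) = 22170 mm^2
Piston speed v = Q_in/A_cap; rod-end outflow Q_out = v × A_ann = Q_in × A_ann/A_cap.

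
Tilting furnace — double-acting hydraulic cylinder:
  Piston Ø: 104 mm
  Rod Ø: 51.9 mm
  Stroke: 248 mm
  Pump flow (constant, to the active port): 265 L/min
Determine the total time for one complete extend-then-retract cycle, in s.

Cap-side area A_cap = π/4 × (104 mm)² = 8495 mm^2
Rod-side annular area A_ann = π/4 × (104² − 51.9²) = 6379 mm^2
t_ext = A_cap·L/Q = 0.4770 s
t_ret = A_ann·L/Q = 0.3582 s
t_cycle = t_ext + t_ret

t ≈ 0.835 s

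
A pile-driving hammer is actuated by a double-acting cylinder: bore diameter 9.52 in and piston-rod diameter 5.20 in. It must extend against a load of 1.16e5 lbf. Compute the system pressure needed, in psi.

P ≈ 1630 psi

Cap-side area A_cap = π/4 × (9.52 in)² = 71.18 in^2
P = F / A = 1.16e5 lbf / A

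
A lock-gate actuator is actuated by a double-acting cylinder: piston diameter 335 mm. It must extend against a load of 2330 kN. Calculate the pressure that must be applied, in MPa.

Cap-side area A_cap = π/4 × (335 mm)² = 88140 mm^2
P = F / A = 2330 kN / A

P ≈ 26.4 MPa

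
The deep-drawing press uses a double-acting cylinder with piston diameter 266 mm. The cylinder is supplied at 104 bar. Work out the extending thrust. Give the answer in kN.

F ≈ 578 kN

Cap-side area A_cap = π/4 × (266 mm)² = 55570 mm^2
F = P × A_cap = 104 bar × A_cap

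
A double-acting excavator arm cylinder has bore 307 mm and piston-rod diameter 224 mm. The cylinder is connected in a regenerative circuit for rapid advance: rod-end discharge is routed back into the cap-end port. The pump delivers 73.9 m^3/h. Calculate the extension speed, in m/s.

In regeneration the rod-end outflow joins the pump flow into the cap end, so the net volume the pump must supply per unit advance equals the rod cross-section area.
Rod cross-section A_rod = π/4 × (224 mm)² = 39410 mm^2
v = Q_pump / A_rod

v ≈ 0.521 m/s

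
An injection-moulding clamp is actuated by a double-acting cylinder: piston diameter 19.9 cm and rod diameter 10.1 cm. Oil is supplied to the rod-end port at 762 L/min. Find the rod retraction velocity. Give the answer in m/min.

Rod-side annular area A_ann = π/4 × (19.9² − 10.1²) = 230.9 cm^2
Flow into the rod-end port fills the annular volume.
v = Q / A

v ≈ 33.0 m/min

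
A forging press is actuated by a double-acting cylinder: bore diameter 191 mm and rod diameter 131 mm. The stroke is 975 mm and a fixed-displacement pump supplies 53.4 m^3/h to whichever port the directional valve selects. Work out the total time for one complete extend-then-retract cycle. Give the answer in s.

t ≈ 2.88 s

Cap-side area A_cap = π/4 × (191 mm)² = 28650 mm^2
Rod-side annular area A_ann = π/4 × (191² − 131²) = 15170 mm^2
t_ext = A_cap·L/Q = 1.883 s
t_ret = A_ann·L/Q = 0.9974 s
t_cycle = t_ext + t_ret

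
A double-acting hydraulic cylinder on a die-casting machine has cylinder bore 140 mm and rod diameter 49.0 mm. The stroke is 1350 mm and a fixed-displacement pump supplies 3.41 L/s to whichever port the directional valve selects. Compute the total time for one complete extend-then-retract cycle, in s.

Cap-side area A_cap = π/4 × (140 mm)² = 15390 mm^2
Rod-side annular area A_ann = π/4 × (140² − 49.0²) = 13510 mm^2
t_ext = A_cap·L/Q = 6.094 s
t_ret = A_ann·L/Q = 5.348 s
t_cycle = t_ext + t_ret

t ≈ 11.4 s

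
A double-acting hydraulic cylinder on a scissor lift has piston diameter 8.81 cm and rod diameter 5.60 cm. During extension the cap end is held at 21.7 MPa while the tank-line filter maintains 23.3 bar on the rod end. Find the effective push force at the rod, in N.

F ≈ 1.24e5 N

Cap-side area A_cap = π/4 × (8.81 cm)² = 60.96 cm^2
Rod-side annular area A_ann = π/4 × (8.81² − 5.60²) = 36.33 cm^2
Net thrust = P_cap·A_cap − P_rod·A_ann = 1.323e5 N − 8465 N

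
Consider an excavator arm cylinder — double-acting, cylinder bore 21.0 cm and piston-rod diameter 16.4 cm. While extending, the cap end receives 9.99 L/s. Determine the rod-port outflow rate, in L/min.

Q_out ≈ 234 L/min

Cap-side area A_cap = π/4 × (21.0 cm)² = 346.4 cm^2
Rod-side annular area A_ann = π/4 × (21.0² − 16.4²) = 135.1 cm^2
Piston speed v = Q_in/A_cap; rod-end outflow Q_out = v × A_ann = Q_in × A_ann/A_cap.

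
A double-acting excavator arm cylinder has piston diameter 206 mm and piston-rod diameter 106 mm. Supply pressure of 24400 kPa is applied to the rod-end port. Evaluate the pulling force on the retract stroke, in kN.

F ≈ 598 kN

Rod-side annular area A_ann = π/4 × (206² − 106²) = 24500 mm^2
On retraction the pressure acts on the annular area (bore minus rod).
F = P × A_ann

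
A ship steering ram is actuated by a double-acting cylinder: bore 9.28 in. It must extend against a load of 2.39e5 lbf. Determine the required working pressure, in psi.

P ≈ 3530 psi

Cap-side area A_cap = π/4 × (9.28 in)² = 67.64 in^2
P = F / A = 2.39e5 lbf / A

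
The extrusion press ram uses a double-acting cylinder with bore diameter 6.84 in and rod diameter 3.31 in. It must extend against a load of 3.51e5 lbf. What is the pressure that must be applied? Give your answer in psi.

P ≈ 9550 psi

Cap-side area A_cap = π/4 × (6.84 in)² = 36.75 in^2
P = F / A = 3.51e5 lbf / A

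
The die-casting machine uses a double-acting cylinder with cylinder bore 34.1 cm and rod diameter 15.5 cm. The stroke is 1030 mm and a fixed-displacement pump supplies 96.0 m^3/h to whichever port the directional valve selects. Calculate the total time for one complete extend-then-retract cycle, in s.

Cap-side area A_cap = π/4 × (34.1 cm)² = 913.3 cm^2
Rod-side annular area A_ann = π/4 × (34.1² − 15.5²) = 724.6 cm^2
t_ext = A_cap·L/Q = 3.528 s
t_ret = A_ann·L/Q = 2.799 s
t_cycle = t_ext + t_ret

t ≈ 6.33 s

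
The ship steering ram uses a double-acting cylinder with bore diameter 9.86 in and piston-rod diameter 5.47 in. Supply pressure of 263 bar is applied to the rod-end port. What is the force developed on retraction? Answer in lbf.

Rod-side annular area A_ann = π/4 × (9.86² − 5.47²) = 52.86 in^2
On retraction the pressure acts on the annular area (bore minus rod).
F = P × A_ann

F ≈ 2.02e5 lbf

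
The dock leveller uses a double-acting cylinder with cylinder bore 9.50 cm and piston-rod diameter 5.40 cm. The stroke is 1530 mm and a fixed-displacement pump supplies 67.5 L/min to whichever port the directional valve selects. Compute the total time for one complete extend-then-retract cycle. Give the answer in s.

Cap-side area A_cap = π/4 × (9.50 cm)² = 70.88 cm^2
Rod-side annular area A_ann = π/4 × (9.50² − 5.40²) = 47.98 cm^2
t_ext = A_cap·L/Q = 9.640 s
t_ret = A_ann·L/Q = 6.525 s
t_cycle = t_ext + t_ret

t ≈ 16.2 s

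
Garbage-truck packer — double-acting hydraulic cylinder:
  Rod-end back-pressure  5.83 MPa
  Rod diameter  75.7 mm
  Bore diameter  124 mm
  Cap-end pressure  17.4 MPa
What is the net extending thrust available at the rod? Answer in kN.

Cap-side area A_cap = π/4 × (124 mm)² = 12080 mm^2
Rod-side annular area A_ann = π/4 × (124² − 75.7²) = 7576 mm^2
Net thrust = P_cap·A_cap − P_rod·A_ann = 210.1 kN − 44.17 kN

F ≈ 166 kN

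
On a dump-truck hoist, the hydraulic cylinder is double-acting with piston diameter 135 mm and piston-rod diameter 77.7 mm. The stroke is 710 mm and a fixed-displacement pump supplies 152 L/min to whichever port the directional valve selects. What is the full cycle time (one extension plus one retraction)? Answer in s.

t ≈ 6.69 s

Cap-side area A_cap = π/4 × (135 mm)² = 14310 mm^2
Rod-side annular area A_ann = π/4 × (135² − 77.7²) = 9572 mm^2
t_ext = A_cap·L/Q = 4.012 s
t_ret = A_ann·L/Q = 2.683 s
t_cycle = t_ext + t_ret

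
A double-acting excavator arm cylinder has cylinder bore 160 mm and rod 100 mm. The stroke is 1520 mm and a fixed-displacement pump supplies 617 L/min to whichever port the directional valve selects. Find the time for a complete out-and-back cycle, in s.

t ≈ 4.78 s

Cap-side area A_cap = π/4 × (160 mm)² = 20110 mm^2
Rod-side annular area A_ann = π/4 × (160² − 100²) = 12250 mm^2
t_ext = A_cap·L/Q = 2.972 s
t_ret = A_ann·L/Q = 1.811 s
t_cycle = t_ext + t_ret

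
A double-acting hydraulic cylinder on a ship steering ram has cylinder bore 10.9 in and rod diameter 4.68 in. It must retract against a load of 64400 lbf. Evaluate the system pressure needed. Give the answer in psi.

Rod-side annular area A_ann = π/4 × (10.9² − 4.68²) = 76.11 in^2
Retraction: pressure acts on the annular area.
P = F / A = 64400 lbf / A

P ≈ 846 psi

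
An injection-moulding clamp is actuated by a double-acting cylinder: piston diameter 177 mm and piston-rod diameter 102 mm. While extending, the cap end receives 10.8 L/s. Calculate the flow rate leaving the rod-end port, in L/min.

Cap-side area A_cap = π/4 × (177 mm)² = 24610 mm^2
Rod-side annular area A_ann = π/4 × (177² − 102²) = 16430 mm^2
Piston speed v = Q_in/A_cap; rod-end outflow Q_out = v × A_ann = Q_in × A_ann/A_cap.

Q_out ≈ 433 L/min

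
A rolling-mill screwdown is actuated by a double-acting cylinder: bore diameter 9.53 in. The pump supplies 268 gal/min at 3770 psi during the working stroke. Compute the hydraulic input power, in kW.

Hydraulic power = P × Q

W ≈ 439 kW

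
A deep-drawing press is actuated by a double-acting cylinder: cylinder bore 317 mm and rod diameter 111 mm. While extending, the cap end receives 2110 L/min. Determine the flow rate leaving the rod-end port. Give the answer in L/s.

Cap-side area A_cap = π/4 × (317 mm)² = 78920 mm^2
Rod-side annular area A_ann = π/4 × (317² − 111²) = 69250 mm^2
Piston speed v = Q_in/A_cap; rod-end outflow Q_out = v × A_ann = Q_in × A_ann/A_cap.

Q_out ≈ 30.9 L/s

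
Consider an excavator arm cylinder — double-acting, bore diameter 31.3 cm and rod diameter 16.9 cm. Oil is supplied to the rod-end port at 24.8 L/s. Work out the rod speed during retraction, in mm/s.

Rod-side annular area A_ann = π/4 × (31.3² − 16.9²) = 545.1 cm^2
Flow into the rod-end port fills the annular volume.
v = Q / A

v ≈ 455 mm/s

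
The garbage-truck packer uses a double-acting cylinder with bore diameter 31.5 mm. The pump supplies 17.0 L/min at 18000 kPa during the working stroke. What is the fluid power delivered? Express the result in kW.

W ≈ 5.10 kW

Hydraulic power = P × Q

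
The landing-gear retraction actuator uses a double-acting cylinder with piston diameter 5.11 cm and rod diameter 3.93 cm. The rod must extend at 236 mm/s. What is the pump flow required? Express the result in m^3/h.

Q ≈ 1.74 m^3/h

Cap-side area A_cap = π/4 × (5.11 cm)² = 20.51 cm^2
Q = A × v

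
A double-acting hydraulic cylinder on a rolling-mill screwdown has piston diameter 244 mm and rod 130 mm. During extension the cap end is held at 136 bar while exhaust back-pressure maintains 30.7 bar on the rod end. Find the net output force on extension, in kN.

Cap-side area A_cap = π/4 × (244 mm)² = 46760 mm^2
Rod-side annular area A_ann = π/4 × (244² − 130²) = 33490 mm^2
Net thrust = P_cap·A_cap − P_rod·A_ann = 635.9 kN − 102.8 kN

F ≈ 533 kN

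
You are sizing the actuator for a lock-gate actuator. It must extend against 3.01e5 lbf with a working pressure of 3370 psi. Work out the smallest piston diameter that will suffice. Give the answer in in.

Extension force acts on the full piston face: F = P × (π/4)D².
D = √(4F / (πP)) = √(4 × 3.01e5 lbf / (π × 3370 psi))

D ≈ 10.7 in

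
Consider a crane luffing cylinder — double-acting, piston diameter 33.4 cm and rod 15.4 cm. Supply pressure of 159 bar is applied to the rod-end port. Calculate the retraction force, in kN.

F ≈ 1100 kN

Rod-side annular area A_ann = π/4 × (33.4² − 15.4²) = 689.9 cm^2
On retraction the pressure acts on the annular area (bore minus rod).
F = P × A_ann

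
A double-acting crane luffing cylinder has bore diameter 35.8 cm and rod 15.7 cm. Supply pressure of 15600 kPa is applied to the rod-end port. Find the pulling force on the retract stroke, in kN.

Rod-side annular area A_ann = π/4 × (35.8² − 15.7²) = 813.0 cm^2
On retraction the pressure acts on the annular area (bore minus rod).
F = P × A_ann

F ≈ 1270 kN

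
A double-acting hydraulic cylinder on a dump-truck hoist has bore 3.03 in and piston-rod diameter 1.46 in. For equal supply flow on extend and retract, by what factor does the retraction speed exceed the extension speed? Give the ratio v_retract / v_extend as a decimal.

v_ret/v_ext ≈ 1.30

Cap-side area A_cap = π/4 × (3.03 in)² = 7.211 in^2
Rod-side annular area A_ann = π/4 × (3.03² − 1.46²) = 5.537 in^2
For equal Q, v ∝ 1/A, so v_ret/v_ext = A_cap/A_ann.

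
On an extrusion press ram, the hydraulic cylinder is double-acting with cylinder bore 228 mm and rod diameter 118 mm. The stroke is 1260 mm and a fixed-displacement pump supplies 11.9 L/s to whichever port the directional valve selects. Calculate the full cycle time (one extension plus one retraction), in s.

Cap-side area A_cap = π/4 × (228 mm)² = 40830 mm^2
Rod-side annular area A_ann = π/4 × (228² − 118²) = 29890 mm^2
t_ext = A_cap·L/Q = 4.323 s
t_ret = A_ann·L/Q = 3.165 s
t_cycle = t_ext + t_ret

t ≈ 7.49 s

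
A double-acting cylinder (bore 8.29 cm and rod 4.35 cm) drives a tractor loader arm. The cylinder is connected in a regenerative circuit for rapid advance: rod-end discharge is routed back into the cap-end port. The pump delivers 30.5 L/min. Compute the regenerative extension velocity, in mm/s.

In regeneration the rod-end outflow joins the pump flow into the cap end, so the net volume the pump must supply per unit advance equals the rod cross-section area.
Rod cross-section A_rod = π/4 × (4.35 cm)² = 14.86 cm^2
v = Q_pump / A_rod

v ≈ 342 mm/s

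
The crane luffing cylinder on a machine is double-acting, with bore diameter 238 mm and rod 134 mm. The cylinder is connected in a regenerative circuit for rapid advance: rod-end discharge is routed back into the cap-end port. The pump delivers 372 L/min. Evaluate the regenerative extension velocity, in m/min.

In regeneration the rod-end outflow joins the pump flow into the cap end, so the net volume the pump must supply per unit advance equals the rod cross-section area.
Rod cross-section A_rod = π/4 × (134 mm)² = 14100 mm^2
v = Q_pump / A_rod

v ≈ 26.4 m/min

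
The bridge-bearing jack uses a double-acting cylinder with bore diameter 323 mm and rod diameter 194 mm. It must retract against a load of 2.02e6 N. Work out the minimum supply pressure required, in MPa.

Rod-side annular area A_ann = π/4 × (323² − 194²) = 52380 mm^2
Retraction: pressure acts on the annular area.
P = F / A = 2.02e6 N / A

P ≈ 38.6 MPa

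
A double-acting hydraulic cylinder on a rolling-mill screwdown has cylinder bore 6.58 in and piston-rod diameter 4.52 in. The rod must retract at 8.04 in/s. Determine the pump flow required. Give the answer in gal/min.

Rod-side annular area A_ann = π/4 × (6.58² − 4.52²) = 17.96 in^2
Q = A × v

Q ≈ 37.5 gal/min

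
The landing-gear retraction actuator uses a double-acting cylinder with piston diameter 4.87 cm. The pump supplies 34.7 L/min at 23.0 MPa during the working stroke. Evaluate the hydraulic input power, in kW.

W ≈ 13.3 kW

Hydraulic power = P × Q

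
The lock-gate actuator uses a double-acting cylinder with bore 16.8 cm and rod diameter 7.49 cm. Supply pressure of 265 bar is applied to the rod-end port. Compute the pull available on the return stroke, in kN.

F ≈ 471 kN

Rod-side annular area A_ann = π/4 × (16.8² − 7.49²) = 177.6 cm^2
On retraction the pressure acts on the annular area (bore minus rod).
F = P × A_ann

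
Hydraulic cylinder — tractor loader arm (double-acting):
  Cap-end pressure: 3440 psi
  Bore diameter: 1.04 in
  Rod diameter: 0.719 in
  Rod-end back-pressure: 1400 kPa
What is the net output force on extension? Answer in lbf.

Cap-side area A_cap = π/4 × (1.04 in)² = 0.8495 in^2
Rod-side annular area A_ann = π/4 × (1.04² − 0.719²) = 0.4435 in^2
Net thrust = P_cap·A_cap − P_rod·A_ann = 2922 lbf − 90.05 lbf

F ≈ 2830 lbf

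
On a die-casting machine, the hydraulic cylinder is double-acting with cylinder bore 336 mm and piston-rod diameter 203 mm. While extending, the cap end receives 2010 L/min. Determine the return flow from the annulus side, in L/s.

Q_out ≈ 21.3 L/s

Cap-side area A_cap = π/4 × (336 mm)² = 88670 mm^2
Rod-side annular area A_ann = π/4 × (336² − 203²) = 56300 mm^2
Piston speed v = Q_in/A_cap; rod-end outflow Q_out = v × A_ann = Q_in × A_ann/A_cap.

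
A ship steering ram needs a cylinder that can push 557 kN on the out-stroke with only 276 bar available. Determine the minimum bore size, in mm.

D ≈ 160 mm

Extension force acts on the full piston face: F = P × (π/4)D².
D = √(4F / (πP)) = √(4 × 557 kN / (π × 276 bar))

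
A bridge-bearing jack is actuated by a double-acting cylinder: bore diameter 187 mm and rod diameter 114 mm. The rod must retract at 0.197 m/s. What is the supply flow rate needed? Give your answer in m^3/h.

Q ≈ 12.2 m^3/h

Rod-side annular area A_ann = π/4 × (187² − 114²) = 17260 mm^2
Q = A × v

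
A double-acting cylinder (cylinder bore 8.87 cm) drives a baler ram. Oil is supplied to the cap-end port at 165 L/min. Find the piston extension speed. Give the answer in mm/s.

v ≈ 445 mm/s

Cap-side area A_cap = π/4 × (8.87 cm)² = 61.79 cm^2
v = Q / A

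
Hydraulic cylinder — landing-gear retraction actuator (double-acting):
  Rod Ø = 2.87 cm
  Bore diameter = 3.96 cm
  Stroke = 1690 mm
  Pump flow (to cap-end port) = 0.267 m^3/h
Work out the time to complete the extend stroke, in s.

Cap-side area A_cap = π/4 × (3.96 cm)² = 12.32 cm^2
Swept volume V = A × L; t = V / Q = A·L / Q

t ≈ 28.1 s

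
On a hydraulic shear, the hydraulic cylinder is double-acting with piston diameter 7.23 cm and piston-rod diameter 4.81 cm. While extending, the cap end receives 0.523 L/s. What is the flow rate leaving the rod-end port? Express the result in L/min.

Q_out ≈ 17.5 L/min

Cap-side area A_cap = π/4 × (7.23 cm)² = 41.06 cm^2
Rod-side annular area A_ann = π/4 × (7.23² − 4.81²) = 22.88 cm^2
Piston speed v = Q_in/A_cap; rod-end outflow Q_out = v × A_ann = Q_in × A_ann/A_cap.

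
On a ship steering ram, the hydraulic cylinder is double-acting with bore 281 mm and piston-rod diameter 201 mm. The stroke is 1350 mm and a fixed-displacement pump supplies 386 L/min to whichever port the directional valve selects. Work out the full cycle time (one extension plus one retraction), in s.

Cap-side area A_cap = π/4 × (281 mm)² = 62020 mm^2
Rod-side annular area A_ann = π/4 × (281² − 201²) = 30280 mm^2
t_ext = A_cap·L/Q = 13.01 s
t_ret = A_ann·L/Q = 6.355 s
t_cycle = t_ext + t_ret

t ≈ 19.4 s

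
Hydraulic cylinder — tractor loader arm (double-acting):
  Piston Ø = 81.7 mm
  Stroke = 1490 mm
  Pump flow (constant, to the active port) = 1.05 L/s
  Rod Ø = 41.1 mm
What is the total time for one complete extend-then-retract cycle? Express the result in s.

Cap-side area A_cap = π/4 × (81.7 mm)² = 5242 mm^2
Rod-side annular area A_ann = π/4 × (81.7² − 41.1²) = 3916 mm^2
t_ext = A_cap·L/Q = 7.439 s
t_ret = A_ann·L/Q = 5.557 s
t_cycle = t_ext + t_ret

t ≈ 13.0 s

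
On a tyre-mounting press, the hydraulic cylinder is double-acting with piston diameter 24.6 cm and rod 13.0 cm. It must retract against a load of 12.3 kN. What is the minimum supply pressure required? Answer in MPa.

Rod-side annular area A_ann = π/4 × (24.6² − 13.0²) = 342.6 cm^2
Retraction: pressure acts on the annular area.
P = F / A = 12.3 kN / A

P ≈ 0.359 MPa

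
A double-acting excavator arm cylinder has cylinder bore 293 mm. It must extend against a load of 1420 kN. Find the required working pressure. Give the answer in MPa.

Cap-side area A_cap = π/4 × (293 mm)² = 67430 mm^2
P = F / A = 1420 kN / A

P ≈ 21.1 MPa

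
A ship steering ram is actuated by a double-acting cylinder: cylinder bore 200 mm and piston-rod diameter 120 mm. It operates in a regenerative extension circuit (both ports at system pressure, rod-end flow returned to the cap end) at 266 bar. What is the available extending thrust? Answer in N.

F ≈ 3.01e5 N

With equal pressure on both faces, forces on the annular region cancel; the net push is pressure × rod cross-section.
Rod cross-section A_rod = π/4 × (120 mm)² = 11310 mm^2
F = P × A_rod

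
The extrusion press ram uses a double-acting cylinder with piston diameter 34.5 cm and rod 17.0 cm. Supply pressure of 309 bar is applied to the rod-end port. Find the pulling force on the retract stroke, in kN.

Rod-side annular area A_ann = π/4 × (34.5² − 17.0²) = 707.8 cm^2
On retraction the pressure acts on the annular area (bore minus rod).
F = P × A_ann

F ≈ 2190 kN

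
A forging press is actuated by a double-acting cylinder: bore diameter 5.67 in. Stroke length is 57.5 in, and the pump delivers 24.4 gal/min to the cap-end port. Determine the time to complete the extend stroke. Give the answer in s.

t ≈ 15.5 s

Cap-side area A_cap = π/4 × (5.67 in)² = 25.25 in^2
Swept volume V = A × L; t = V / Q = A·L / Q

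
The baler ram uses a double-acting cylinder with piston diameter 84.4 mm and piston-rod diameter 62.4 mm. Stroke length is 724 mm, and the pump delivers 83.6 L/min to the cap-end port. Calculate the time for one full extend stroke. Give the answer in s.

t ≈ 2.91 s

Cap-side area A_cap = π/4 × (84.4 mm)² = 5595 mm^2
Swept volume V = A × L; t = V / Q = A·L / Q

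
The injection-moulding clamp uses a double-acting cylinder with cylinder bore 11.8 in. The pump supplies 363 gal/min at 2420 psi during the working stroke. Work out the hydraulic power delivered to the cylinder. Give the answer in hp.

W ≈ 512 hp

Hydraulic power = P × Q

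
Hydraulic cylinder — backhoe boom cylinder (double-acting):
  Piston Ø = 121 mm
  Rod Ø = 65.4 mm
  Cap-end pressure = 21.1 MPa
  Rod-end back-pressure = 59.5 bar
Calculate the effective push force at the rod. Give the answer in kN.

Cap-side area A_cap = π/4 × (121 mm)² = 11500 mm^2
Rod-side annular area A_ann = π/4 × (121² − 65.4²) = 8140 mm^2
Net thrust = P_cap·A_cap − P_rod·A_ann = 242.6 kN − 48.43 kN

F ≈ 194 kN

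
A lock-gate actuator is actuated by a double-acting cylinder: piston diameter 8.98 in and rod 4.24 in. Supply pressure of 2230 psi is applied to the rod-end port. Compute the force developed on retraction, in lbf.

F ≈ 1.10e5 lbf

Rod-side annular area A_ann = π/4 × (8.98² − 4.24²) = 49.22 in^2
On retraction the pressure acts on the annular area (bore minus rod).
F = P × A_ann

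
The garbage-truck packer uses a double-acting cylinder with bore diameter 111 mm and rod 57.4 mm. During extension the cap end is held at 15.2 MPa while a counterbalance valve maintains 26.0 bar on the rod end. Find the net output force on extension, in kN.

Cap-side area A_cap = π/4 × (111 mm)² = 9677 mm^2
Rod-side annular area A_ann = π/4 × (111² − 57.4²) = 7089 mm^2
Net thrust = P_cap·A_cap − P_rod·A_ann = 147.1 kN − 18.43 kN

F ≈ 129 kN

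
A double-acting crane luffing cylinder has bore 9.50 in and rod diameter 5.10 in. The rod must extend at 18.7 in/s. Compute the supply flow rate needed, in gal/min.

Q ≈ 344 gal/min

Cap-side area A_cap = π/4 × (9.50 in)² = 70.88 in^2
Q = A × v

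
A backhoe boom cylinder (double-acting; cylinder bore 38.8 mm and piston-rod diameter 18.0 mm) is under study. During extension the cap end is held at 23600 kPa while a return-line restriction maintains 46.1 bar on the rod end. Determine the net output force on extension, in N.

F ≈ 23600 N

Cap-side area A_cap = π/4 × (38.8 mm)² = 1182 mm^2
Rod-side annular area A_ann = π/4 × (38.8² − 18.0²) = 927.9 mm^2
Net thrust = P_cap·A_cap − P_rod·A_ann = 27900 N − 4278 N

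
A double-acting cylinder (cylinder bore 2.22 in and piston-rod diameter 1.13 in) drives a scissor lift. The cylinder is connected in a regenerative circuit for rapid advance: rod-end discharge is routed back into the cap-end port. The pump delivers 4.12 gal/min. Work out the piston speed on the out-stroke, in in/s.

In regeneration the rod-end outflow joins the pump flow into the cap end, so the net volume the pump must supply per unit advance equals the rod cross-section area.
Rod cross-section A_rod = π/4 × (1.13 in)² = 1.003 in^2
v = Q_pump / A_rod

v ≈ 15.8 in/s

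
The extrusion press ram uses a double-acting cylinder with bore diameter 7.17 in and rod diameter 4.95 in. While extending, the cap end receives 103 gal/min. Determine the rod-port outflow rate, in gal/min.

Q_out ≈ 53.9 gal/min

Cap-side area A_cap = π/4 × (7.17 in)² = 40.38 in^2
Rod-side annular area A_ann = π/4 × (7.17² − 4.95²) = 21.13 in^2
Piston speed v = Q_in/A_cap; rod-end outflow Q_out = v × A_ann = Q_in × A_ann/A_cap.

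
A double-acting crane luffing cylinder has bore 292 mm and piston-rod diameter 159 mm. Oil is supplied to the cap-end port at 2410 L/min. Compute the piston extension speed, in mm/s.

v ≈ 600 mm/s

Cap-side area A_cap = π/4 × (292 mm)² = 66970 mm^2
v = Q / A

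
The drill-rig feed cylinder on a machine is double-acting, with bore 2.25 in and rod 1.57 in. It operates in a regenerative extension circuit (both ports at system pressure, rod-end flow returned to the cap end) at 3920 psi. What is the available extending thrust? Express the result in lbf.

With equal pressure on both faces, forces on the annular region cancel; the net push is pressure × rod cross-section.
Rod cross-section A_rod = π/4 × (1.57 in)² = 1.936 in^2
F = P × A_rod

F ≈ 7590 lbf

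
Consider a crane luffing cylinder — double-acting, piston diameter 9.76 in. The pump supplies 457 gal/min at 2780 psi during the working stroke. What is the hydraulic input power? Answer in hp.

W ≈ 741 hp

Hydraulic power = P × Q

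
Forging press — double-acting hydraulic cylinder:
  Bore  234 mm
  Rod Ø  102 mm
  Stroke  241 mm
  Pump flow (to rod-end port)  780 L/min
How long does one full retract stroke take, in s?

t ≈ 0.646 s

Rod-side annular area A_ann = π/4 × (234² − 102²) = 34830 mm^2
Swept volume V = A × L; t = V / Q = A·L / Q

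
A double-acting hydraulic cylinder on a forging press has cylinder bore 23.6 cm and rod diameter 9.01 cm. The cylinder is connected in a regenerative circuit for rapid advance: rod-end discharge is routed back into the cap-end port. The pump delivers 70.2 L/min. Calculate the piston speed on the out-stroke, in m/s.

In regeneration the rod-end outflow joins the pump flow into the cap end, so the net volume the pump must supply per unit advance equals the rod cross-section area.
Rod cross-section A_rod = π/4 × (9.01 cm)² = 63.76 cm^2
v = Q_pump / A_rod

v ≈ 0.184 m/s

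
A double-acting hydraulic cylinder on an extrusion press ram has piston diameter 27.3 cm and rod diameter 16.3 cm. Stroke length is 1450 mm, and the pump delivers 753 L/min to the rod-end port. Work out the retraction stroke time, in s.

Rod-side annular area A_ann = π/4 × (27.3² − 16.3²) = 376.7 cm^2
Swept volume V = A × L; t = V / Q = A·L / Q

t ≈ 4.35 s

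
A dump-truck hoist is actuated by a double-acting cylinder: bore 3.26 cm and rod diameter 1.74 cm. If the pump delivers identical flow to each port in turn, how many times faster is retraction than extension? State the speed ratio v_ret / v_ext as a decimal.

v_ret/v_ext ≈ 1.40

Cap-side area A_cap = π/4 × (3.26 cm)² = 8.347 cm^2
Rod-side annular area A_ann = π/4 × (3.26² − 1.74²) = 5.969 cm^2
For equal Q, v ∝ 1/A, so v_ret/v_ext = A_cap/A_ann.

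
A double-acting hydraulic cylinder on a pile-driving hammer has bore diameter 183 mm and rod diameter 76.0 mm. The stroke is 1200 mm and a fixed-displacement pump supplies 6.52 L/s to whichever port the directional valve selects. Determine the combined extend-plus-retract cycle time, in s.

Cap-side area A_cap = π/4 × (183 mm)² = 26300 mm^2
Rod-side annular area A_ann = π/4 × (183² − 76.0²) = 21770 mm^2
t_ext = A_cap·L/Q = 4.841 s
t_ret = A_ann·L/Q = 4.006 s
t_cycle = t_ext + t_ret

t ≈ 8.85 s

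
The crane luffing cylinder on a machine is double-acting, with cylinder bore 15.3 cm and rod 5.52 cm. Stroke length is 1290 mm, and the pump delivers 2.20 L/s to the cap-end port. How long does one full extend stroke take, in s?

Cap-side area A_cap = π/4 × (15.3 cm)² = 183.9 cm^2
Swept volume V = A × L; t = V / Q = A·L / Q

t ≈ 10.8 s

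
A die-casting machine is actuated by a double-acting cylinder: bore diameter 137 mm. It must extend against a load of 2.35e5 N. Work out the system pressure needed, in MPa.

Cap-side area A_cap = π/4 × (137 mm)² = 14740 mm^2
P = F / A = 2.35e5 N / A

P ≈ 15.9 MPa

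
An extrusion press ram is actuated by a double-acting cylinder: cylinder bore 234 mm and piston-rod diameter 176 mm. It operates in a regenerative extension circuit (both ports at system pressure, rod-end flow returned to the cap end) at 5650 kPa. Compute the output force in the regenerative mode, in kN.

With equal pressure on both faces, forces on the annular region cancel; the net push is pressure × rod cross-section.
Rod cross-section A_rod = π/4 × (176 mm)² = 24330 mm^2
F = P × A_rod

F ≈ 137 kN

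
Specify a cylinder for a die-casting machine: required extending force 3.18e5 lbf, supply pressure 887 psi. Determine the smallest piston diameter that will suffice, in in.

D ≈ 21.4 in

Extension force acts on the full piston face: F = P × (π/4)D².
D = √(4F / (πP)) = √(4 × 3.18e5 lbf / (π × 887 psi))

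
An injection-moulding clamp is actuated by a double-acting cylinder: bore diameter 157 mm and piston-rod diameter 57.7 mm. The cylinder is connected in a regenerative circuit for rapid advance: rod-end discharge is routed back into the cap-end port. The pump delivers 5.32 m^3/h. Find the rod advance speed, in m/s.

v ≈ 0.565 m/s

In regeneration the rod-end outflow joins the pump flow into the cap end, so the net volume the pump must supply per unit advance equals the rod cross-section area.
Rod cross-section A_rod = π/4 × (57.7 mm)² = 2615 mm^2
v = Q_pump / A_rod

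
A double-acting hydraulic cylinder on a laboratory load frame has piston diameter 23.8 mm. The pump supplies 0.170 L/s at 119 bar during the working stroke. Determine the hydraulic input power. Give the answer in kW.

Hydraulic power = P × Q

W ≈ 2.02 kW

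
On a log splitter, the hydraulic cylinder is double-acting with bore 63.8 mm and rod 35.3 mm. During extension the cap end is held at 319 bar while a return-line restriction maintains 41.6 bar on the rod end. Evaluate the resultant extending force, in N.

Cap-side area A_cap = π/4 × (63.8 mm)² = 3197 mm^2
Rod-side annular area A_ann = π/4 × (63.8² − 35.3²) = 2218 mm^2
Net thrust = P_cap·A_cap − P_rod·A_ann = 1.020e5 N − 9228 N

F ≈ 92800 N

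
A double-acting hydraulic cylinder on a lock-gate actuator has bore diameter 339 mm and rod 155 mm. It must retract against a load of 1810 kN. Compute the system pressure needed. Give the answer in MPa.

Rod-side annular area A_ann = π/4 × (339² − 155²) = 71390 mm^2
Retraction: pressure acts on the annular area.
P = F / A = 1810 kN / A

P ≈ 25.4 MPa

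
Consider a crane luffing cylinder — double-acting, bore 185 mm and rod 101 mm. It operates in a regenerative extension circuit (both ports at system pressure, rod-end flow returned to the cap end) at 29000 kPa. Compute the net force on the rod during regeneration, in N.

F ≈ 2.32e5 N

With equal pressure on both faces, forces on the annular region cancel; the net push is pressure × rod cross-section.
Rod cross-section A_rod = π/4 × (101 mm)² = 8012 mm^2
F = P × A_rod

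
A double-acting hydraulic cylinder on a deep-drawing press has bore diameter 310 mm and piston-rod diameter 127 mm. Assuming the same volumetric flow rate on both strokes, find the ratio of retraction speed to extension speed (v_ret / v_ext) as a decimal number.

v_ret/v_ext ≈ 1.20

Cap-side area A_cap = π/4 × (310 mm)² = 75480 mm^2
Rod-side annular area A_ann = π/4 × (310² − 127²) = 62810 mm^2
For equal Q, v ∝ 1/A, so v_ret/v_ext = A_cap/A_ann.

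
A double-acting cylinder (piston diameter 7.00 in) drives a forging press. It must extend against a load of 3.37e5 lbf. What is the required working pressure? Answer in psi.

Cap-side area A_cap = π/4 × (7.00 in)² = 38.48 in^2
P = F / A = 3.37e5 lbf / A

P ≈ 8760 psi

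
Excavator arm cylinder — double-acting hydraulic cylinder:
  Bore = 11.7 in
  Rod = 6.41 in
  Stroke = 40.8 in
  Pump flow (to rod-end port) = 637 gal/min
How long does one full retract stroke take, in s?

Rod-side annular area A_ann = π/4 × (11.7² − 6.41²) = 75.24 in^2
Swept volume V = A × L; t = V / Q = A·L / Q

t ≈ 1.25 s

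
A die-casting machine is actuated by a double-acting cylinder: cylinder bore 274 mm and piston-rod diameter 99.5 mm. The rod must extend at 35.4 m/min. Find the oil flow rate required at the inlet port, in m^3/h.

Cap-side area A_cap = π/4 × (274 mm)² = 58960 mm^2
Q = A × v

Q ≈ 125 m^3/h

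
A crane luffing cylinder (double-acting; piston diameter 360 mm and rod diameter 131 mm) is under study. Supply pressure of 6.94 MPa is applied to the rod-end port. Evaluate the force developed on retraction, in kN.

F ≈ 613 kN

Rod-side annular area A_ann = π/4 × (360² − 131²) = 88310 mm^2
On retraction the pressure acts on the annular area (bore minus rod).
F = P × A_ann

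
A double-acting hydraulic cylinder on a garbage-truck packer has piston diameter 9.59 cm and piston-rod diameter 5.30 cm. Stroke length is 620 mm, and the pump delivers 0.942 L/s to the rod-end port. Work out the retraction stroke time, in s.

Rod-side annular area A_ann = π/4 × (9.59² − 5.30²) = 50.17 cm^2
Swept volume V = A × L; t = V / Q = A·L / Q

t ≈ 3.30 s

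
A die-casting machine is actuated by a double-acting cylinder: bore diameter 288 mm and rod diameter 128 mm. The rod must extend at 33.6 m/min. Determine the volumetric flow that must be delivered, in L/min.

Q ≈ 2190 L/min

Cap-side area A_cap = π/4 × (288 mm)² = 65140 mm^2
Q = A × v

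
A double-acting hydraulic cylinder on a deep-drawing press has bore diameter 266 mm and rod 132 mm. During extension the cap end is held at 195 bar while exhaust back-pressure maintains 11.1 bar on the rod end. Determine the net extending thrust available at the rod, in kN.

Cap-side area A_cap = π/4 × (266 mm)² = 55570 mm^2
Rod-side annular area A_ann = π/4 × (266² − 132²) = 41890 mm^2
Net thrust = P_cap·A_cap − P_rod·A_ann = 1084 kN − 46.49 kN

F ≈ 1040 kN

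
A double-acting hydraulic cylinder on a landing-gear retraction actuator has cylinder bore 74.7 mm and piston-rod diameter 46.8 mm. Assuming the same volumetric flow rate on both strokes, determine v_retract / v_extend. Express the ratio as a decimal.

Cap-side area A_cap = π/4 × (74.7 mm)² = 4383 mm^2
Rod-side annular area A_ann = π/4 × (74.7² − 46.8²) = 2662 mm^2
For equal Q, v ∝ 1/A, so v_ret/v_ext = A_cap/A_ann.

v_ret/v_ext ≈ 1.65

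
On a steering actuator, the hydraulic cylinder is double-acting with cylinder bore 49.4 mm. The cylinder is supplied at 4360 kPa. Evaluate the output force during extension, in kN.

Cap-side area A_cap = π/4 × (49.4 mm)² = 1917 mm^2
F = P × A_cap = 4360 kPa × A_cap

F ≈ 8.36 kN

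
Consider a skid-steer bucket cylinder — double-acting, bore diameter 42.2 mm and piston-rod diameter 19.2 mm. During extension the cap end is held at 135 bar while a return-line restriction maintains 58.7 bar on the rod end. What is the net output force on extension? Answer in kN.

Cap-side area A_cap = π/4 × (42.2 mm)² = 1399 mm^2
Rod-side annular area A_ann = π/4 × (42.2² − 19.2²) = 1109 mm^2
Net thrust = P_cap·A_cap − P_rod·A_ann = 18.88 kN − 6.511 kN

F ≈ 12.4 kN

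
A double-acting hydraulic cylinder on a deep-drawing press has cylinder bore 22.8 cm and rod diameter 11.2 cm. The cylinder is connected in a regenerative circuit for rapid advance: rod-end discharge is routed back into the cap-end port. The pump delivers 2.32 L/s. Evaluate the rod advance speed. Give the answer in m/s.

v ≈ 0.235 m/s

In regeneration the rod-end outflow joins the pump flow into the cap end, so the net volume the pump must supply per unit advance equals the rod cross-section area.
Rod cross-section A_rod = π/4 × (11.2 cm)² = 98.52 cm^2
v = Q_pump / A_rod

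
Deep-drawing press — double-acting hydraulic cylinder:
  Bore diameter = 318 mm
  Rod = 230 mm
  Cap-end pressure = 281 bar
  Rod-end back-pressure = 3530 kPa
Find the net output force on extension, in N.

F ≈ 2.10e6 N

Cap-side area A_cap = π/4 × (318 mm)² = 79420 mm^2
Rod-side annular area A_ann = π/4 × (318² − 230²) = 37880 mm^2
Net thrust = P_cap·A_cap − P_rod·A_ann = 2.232e6 N − 1.337e5 N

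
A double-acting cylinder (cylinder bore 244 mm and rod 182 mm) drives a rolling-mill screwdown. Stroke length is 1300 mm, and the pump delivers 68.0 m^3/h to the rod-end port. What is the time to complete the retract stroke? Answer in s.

t ≈ 1.43 s

Rod-side annular area A_ann = π/4 × (244² − 182²) = 20740 mm^2
Swept volume V = A × L; t = V / Q = A·L / Q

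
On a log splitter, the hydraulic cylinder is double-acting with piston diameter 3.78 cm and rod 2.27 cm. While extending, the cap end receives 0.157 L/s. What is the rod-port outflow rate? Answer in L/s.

Q_out ≈ 0.100 L/s

Cap-side area A_cap = π/4 × (3.78 cm)² = 11.22 cm^2
Rod-side annular area A_ann = π/4 × (3.78² − 2.27²) = 7.175 cm^2
Piston speed v = Q_in/A_cap; rod-end outflow Q_out = v × A_ann = Q_in × A_ann/A_cap.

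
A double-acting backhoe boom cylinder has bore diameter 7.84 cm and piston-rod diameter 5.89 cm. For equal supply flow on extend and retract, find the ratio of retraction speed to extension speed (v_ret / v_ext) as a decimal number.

Cap-side area A_cap = π/4 × (7.84 cm)² = 48.27 cm^2
Rod-side annular area A_ann = π/4 × (7.84² − 5.89²) = 21.03 cm^2
For equal Q, v ∝ 1/A, so v_ret/v_ext = A_cap/A_ann.

v_ret/v_ext ≈ 2.30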